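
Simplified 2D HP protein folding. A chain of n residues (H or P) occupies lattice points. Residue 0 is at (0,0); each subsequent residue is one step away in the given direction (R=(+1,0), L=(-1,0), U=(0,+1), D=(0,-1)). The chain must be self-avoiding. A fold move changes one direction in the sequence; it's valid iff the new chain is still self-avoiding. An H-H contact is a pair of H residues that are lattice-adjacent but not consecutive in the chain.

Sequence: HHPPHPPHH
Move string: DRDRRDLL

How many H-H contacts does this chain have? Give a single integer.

Answer: 1

Derivation:
Positions: [(0, 0), (0, -1), (1, -1), (1, -2), (2, -2), (3, -2), (3, -3), (2, -3), (1, -3)]
H-H contact: residue 4 @(2,-2) - residue 7 @(2, -3)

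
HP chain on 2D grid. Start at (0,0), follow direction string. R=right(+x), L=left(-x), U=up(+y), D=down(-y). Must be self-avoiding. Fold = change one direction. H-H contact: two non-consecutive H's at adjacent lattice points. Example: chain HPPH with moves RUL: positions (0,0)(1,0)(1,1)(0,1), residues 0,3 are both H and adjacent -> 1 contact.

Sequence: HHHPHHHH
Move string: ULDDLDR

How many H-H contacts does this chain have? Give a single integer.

Answer: 1

Derivation:
Positions: [(0, 0), (0, 1), (-1, 1), (-1, 0), (-1, -1), (-2, -1), (-2, -2), (-1, -2)]
H-H contact: residue 4 @(-1,-1) - residue 7 @(-1, -2)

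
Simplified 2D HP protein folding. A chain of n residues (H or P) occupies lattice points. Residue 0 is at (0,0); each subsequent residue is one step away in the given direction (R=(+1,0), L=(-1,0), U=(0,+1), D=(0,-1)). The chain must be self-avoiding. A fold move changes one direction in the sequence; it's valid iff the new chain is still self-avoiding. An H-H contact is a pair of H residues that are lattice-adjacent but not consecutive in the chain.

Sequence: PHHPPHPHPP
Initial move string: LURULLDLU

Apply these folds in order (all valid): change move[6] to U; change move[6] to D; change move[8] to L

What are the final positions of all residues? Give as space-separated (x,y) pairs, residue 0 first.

Answer: (0,0) (-1,0) (-1,1) (0,1) (0,2) (-1,2) (-2,2) (-2,1) (-3,1) (-4,1)

Derivation:
Initial moves: LURULLDLU
Fold: move[6]->U => LURULLULU (positions: [(0, 0), (-1, 0), (-1, 1), (0, 1), (0, 2), (-1, 2), (-2, 2), (-2, 3), (-3, 3), (-3, 4)])
Fold: move[6]->D => LURULLDLU (positions: [(0, 0), (-1, 0), (-1, 1), (0, 1), (0, 2), (-1, 2), (-2, 2), (-2, 1), (-3, 1), (-3, 2)])
Fold: move[8]->L => LURULLDLL (positions: [(0, 0), (-1, 0), (-1, 1), (0, 1), (0, 2), (-1, 2), (-2, 2), (-2, 1), (-3, 1), (-4, 1)])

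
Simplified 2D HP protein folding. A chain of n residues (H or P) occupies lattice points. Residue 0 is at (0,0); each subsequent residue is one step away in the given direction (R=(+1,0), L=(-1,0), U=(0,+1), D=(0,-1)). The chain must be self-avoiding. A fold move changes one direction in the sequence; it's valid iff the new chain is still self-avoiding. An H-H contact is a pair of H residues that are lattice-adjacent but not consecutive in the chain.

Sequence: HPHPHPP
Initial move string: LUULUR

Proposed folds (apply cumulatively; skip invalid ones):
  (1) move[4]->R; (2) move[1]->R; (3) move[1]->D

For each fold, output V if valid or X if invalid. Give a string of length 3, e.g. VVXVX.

Answer: XXX

Derivation:
Initial: LUULUR -> [(0, 0), (-1, 0), (-1, 1), (-1, 2), (-2, 2), (-2, 3), (-1, 3)]
Fold 1: move[4]->R => LUULRR INVALID (collision), skipped
Fold 2: move[1]->R => LRULUR INVALID (collision), skipped
Fold 3: move[1]->D => LDULUR INVALID (collision), skipped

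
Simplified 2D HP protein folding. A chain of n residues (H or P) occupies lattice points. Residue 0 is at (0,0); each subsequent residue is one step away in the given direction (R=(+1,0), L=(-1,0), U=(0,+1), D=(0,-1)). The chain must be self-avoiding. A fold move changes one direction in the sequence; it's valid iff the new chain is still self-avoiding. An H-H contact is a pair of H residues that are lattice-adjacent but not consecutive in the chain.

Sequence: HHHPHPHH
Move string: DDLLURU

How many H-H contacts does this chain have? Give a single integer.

Answer: 2

Derivation:
Positions: [(0, 0), (0, -1), (0, -2), (-1, -2), (-2, -2), (-2, -1), (-1, -1), (-1, 0)]
H-H contact: residue 0 @(0,0) - residue 7 @(-1, 0)
H-H contact: residue 1 @(0,-1) - residue 6 @(-1, -1)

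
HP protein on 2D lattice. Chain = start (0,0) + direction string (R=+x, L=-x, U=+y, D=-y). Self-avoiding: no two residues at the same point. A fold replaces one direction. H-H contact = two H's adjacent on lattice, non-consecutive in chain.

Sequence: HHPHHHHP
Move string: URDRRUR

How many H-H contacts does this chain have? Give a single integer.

Answer: 1

Derivation:
Positions: [(0, 0), (0, 1), (1, 1), (1, 0), (2, 0), (3, 0), (3, 1), (4, 1)]
H-H contact: residue 0 @(0,0) - residue 3 @(1, 0)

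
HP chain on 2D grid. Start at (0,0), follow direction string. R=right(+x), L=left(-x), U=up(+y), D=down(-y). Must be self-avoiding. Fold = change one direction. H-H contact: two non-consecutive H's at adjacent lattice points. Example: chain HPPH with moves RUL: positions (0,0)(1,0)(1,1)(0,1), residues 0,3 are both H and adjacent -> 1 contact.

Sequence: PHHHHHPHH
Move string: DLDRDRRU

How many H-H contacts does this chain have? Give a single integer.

Positions: [(0, 0), (0, -1), (-1, -1), (-1, -2), (0, -2), (0, -3), (1, -3), (2, -3), (2, -2)]
H-H contact: residue 1 @(0,-1) - residue 4 @(0, -2)

Answer: 1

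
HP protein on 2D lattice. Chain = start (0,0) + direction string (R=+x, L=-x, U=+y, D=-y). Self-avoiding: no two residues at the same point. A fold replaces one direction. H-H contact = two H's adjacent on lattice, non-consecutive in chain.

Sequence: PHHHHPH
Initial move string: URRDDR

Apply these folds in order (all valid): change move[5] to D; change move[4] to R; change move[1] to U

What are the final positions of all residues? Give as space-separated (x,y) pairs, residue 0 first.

Initial moves: URRDDR
Fold: move[5]->D => URRDDD (positions: [(0, 0), (0, 1), (1, 1), (2, 1), (2, 0), (2, -1), (2, -2)])
Fold: move[4]->R => URRDRD (positions: [(0, 0), (0, 1), (1, 1), (2, 1), (2, 0), (3, 0), (3, -1)])
Fold: move[1]->U => UURDRD (positions: [(0, 0), (0, 1), (0, 2), (1, 2), (1, 1), (2, 1), (2, 0)])

Answer: (0,0) (0,1) (0,2) (1,2) (1,1) (2,1) (2,0)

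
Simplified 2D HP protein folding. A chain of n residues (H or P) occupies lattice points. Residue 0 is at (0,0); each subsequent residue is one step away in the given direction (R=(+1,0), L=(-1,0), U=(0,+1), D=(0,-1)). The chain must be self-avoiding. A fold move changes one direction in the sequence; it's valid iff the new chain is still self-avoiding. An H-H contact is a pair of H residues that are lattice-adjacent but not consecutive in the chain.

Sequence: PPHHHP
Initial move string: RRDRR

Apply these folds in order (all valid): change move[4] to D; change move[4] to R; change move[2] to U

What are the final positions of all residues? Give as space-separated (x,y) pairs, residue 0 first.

Answer: (0,0) (1,0) (2,0) (2,1) (3,1) (4,1)

Derivation:
Initial moves: RRDRR
Fold: move[4]->D => RRDRD (positions: [(0, 0), (1, 0), (2, 0), (2, -1), (3, -1), (3, -2)])
Fold: move[4]->R => RRDRR (positions: [(0, 0), (1, 0), (2, 0), (2, -1), (3, -1), (4, -1)])
Fold: move[2]->U => RRURR (positions: [(0, 0), (1, 0), (2, 0), (2, 1), (3, 1), (4, 1)])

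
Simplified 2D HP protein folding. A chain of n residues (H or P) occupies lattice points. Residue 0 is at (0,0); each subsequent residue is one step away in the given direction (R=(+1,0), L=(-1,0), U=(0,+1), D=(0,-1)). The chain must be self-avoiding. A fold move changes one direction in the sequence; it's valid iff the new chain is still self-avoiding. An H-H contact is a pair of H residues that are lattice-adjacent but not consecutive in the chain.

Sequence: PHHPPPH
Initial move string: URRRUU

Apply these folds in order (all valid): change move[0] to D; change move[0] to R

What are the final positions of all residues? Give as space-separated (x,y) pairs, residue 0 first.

Initial moves: URRRUU
Fold: move[0]->D => DRRRUU (positions: [(0, 0), (0, -1), (1, -1), (2, -1), (3, -1), (3, 0), (3, 1)])
Fold: move[0]->R => RRRRUU (positions: [(0, 0), (1, 0), (2, 0), (3, 0), (4, 0), (4, 1), (4, 2)])

Answer: (0,0) (1,0) (2,0) (3,0) (4,0) (4,1) (4,2)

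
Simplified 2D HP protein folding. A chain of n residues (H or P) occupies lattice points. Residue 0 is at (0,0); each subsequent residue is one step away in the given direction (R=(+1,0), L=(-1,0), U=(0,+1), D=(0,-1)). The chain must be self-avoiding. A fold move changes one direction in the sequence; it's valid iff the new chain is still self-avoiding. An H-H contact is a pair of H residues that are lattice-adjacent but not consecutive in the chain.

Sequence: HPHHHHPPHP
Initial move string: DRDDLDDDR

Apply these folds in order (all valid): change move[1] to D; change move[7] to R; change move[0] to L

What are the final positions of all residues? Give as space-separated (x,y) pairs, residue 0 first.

Answer: (0,0) (-1,0) (-1,-1) (-1,-2) (-1,-3) (-2,-3) (-2,-4) (-2,-5) (-1,-5) (0,-5)

Derivation:
Initial moves: DRDDLDDDR
Fold: move[1]->D => DDDDLDDDR (positions: [(0, 0), (0, -1), (0, -2), (0, -3), (0, -4), (-1, -4), (-1, -5), (-1, -6), (-1, -7), (0, -7)])
Fold: move[7]->R => DDDDLDDRR (positions: [(0, 0), (0, -1), (0, -2), (0, -3), (0, -4), (-1, -4), (-1, -5), (-1, -6), (0, -6), (1, -6)])
Fold: move[0]->L => LDDDLDDRR (positions: [(0, 0), (-1, 0), (-1, -1), (-1, -2), (-1, -3), (-2, -3), (-2, -4), (-2, -5), (-1, -5), (0, -5)])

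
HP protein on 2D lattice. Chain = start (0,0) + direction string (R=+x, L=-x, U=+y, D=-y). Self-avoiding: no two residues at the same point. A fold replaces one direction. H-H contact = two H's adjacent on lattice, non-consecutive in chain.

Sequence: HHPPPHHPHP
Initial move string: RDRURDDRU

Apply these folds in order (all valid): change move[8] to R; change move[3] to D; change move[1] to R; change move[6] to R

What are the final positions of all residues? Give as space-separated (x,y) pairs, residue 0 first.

Initial moves: RDRURDDRU
Fold: move[8]->R => RDRURDDRR (positions: [(0, 0), (1, 0), (1, -1), (2, -1), (2, 0), (3, 0), (3, -1), (3, -2), (4, -2), (5, -2)])
Fold: move[3]->D => RDRDRDDRR (positions: [(0, 0), (1, 0), (1, -1), (2, -1), (2, -2), (3, -2), (3, -3), (3, -4), (4, -4), (5, -4)])
Fold: move[1]->R => RRRDRDDRR (positions: [(0, 0), (1, 0), (2, 0), (3, 0), (3, -1), (4, -1), (4, -2), (4, -3), (5, -3), (6, -3)])
Fold: move[6]->R => RRRDRDRRR (positions: [(0, 0), (1, 0), (2, 0), (3, 0), (3, -1), (4, -1), (4, -2), (5, -2), (6, -2), (7, -2)])

Answer: (0,0) (1,0) (2,0) (3,0) (3,-1) (4,-1) (4,-2) (5,-2) (6,-2) (7,-2)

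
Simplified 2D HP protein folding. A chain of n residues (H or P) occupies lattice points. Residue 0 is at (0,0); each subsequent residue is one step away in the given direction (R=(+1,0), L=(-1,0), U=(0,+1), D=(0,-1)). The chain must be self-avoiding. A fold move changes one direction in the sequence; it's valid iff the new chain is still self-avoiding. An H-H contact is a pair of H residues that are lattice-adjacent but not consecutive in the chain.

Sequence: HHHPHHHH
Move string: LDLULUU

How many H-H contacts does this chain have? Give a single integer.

Positions: [(0, 0), (-1, 0), (-1, -1), (-2, -1), (-2, 0), (-3, 0), (-3, 1), (-3, 2)]
H-H contact: residue 1 @(-1,0) - residue 4 @(-2, 0)

Answer: 1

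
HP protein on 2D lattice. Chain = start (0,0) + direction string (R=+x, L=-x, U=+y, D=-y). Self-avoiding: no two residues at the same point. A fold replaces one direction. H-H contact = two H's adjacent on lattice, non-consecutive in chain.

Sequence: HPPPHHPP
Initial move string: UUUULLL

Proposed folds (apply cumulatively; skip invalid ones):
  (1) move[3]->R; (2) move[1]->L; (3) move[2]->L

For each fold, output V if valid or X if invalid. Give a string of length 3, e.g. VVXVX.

Answer: XVV

Derivation:
Initial: UUUULLL -> [(0, 0), (0, 1), (0, 2), (0, 3), (0, 4), (-1, 4), (-2, 4), (-3, 4)]
Fold 1: move[3]->R => UUURLLL INVALID (collision), skipped
Fold 2: move[1]->L => ULUULLL VALID
Fold 3: move[2]->L => ULLULLL VALID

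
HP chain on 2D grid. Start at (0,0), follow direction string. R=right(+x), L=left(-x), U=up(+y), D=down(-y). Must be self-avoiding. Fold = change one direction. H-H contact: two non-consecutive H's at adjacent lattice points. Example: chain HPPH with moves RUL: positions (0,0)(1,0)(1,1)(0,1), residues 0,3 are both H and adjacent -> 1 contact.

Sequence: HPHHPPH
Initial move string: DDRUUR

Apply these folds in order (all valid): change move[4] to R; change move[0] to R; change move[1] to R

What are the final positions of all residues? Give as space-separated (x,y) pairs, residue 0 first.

Initial moves: DDRUUR
Fold: move[4]->R => DDRURR (positions: [(0, 0), (0, -1), (0, -2), (1, -2), (1, -1), (2, -1), (3, -1)])
Fold: move[0]->R => RDRURR (positions: [(0, 0), (1, 0), (1, -1), (2, -1), (2, 0), (3, 0), (4, 0)])
Fold: move[1]->R => RRRURR (positions: [(0, 0), (1, 0), (2, 0), (3, 0), (3, 1), (4, 1), (5, 1)])

Answer: (0,0) (1,0) (2,0) (3,0) (3,1) (4,1) (5,1)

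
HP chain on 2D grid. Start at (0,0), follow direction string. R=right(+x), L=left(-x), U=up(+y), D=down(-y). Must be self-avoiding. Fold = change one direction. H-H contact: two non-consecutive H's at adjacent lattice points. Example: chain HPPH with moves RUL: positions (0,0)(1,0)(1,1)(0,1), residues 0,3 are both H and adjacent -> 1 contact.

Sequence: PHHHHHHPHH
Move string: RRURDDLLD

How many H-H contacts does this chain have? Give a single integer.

Positions: [(0, 0), (1, 0), (2, 0), (2, 1), (3, 1), (3, 0), (3, -1), (2, -1), (1, -1), (1, -2)]
H-H contact: residue 1 @(1,0) - residue 8 @(1, -1)
H-H contact: residue 2 @(2,0) - residue 5 @(3, 0)

Answer: 2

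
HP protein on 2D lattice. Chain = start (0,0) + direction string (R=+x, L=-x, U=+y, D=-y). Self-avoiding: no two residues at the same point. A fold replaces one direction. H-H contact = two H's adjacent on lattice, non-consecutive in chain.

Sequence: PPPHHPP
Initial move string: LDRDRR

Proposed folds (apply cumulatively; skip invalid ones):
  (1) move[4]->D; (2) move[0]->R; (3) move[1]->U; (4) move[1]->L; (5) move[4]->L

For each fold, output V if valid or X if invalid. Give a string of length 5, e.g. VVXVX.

Answer: VVVXX

Derivation:
Initial: LDRDRR -> [(0, 0), (-1, 0), (-1, -1), (0, -1), (0, -2), (1, -2), (2, -2)]
Fold 1: move[4]->D => LDRDDR VALID
Fold 2: move[0]->R => RDRDDR VALID
Fold 3: move[1]->U => RURDDR VALID
Fold 4: move[1]->L => RLRDDR INVALID (collision), skipped
Fold 5: move[4]->L => RURDLR INVALID (collision), skipped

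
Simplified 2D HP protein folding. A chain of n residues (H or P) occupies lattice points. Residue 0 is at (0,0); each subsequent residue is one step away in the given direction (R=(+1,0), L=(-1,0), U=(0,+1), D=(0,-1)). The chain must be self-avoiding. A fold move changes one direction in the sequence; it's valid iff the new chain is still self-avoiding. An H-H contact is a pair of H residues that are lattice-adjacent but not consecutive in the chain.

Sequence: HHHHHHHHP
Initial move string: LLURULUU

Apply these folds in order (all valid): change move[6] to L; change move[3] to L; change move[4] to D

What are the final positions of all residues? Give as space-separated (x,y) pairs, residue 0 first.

Answer: (0,0) (-1,0) (-2,0) (-2,1) (-3,1) (-3,0) (-4,0) (-5,0) (-5,1)

Derivation:
Initial moves: LLURULUU
Fold: move[6]->L => LLURULLU (positions: [(0, 0), (-1, 0), (-2, 0), (-2, 1), (-1, 1), (-1, 2), (-2, 2), (-3, 2), (-3, 3)])
Fold: move[3]->L => LLULULLU (positions: [(0, 0), (-1, 0), (-2, 0), (-2, 1), (-3, 1), (-3, 2), (-4, 2), (-5, 2), (-5, 3)])
Fold: move[4]->D => LLULDLLU (positions: [(0, 0), (-1, 0), (-2, 0), (-2, 1), (-3, 1), (-3, 0), (-4, 0), (-5, 0), (-5, 1)])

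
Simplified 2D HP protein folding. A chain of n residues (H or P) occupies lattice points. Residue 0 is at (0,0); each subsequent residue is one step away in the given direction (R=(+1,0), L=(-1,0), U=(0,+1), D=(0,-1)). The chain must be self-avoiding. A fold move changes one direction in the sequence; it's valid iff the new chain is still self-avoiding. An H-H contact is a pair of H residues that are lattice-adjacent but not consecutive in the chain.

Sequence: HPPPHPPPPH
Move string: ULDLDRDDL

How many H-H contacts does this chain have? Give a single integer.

Positions: [(0, 0), (0, 1), (-1, 1), (-1, 0), (-2, 0), (-2, -1), (-1, -1), (-1, -2), (-1, -3), (-2, -3)]
No H-H contacts found.

Answer: 0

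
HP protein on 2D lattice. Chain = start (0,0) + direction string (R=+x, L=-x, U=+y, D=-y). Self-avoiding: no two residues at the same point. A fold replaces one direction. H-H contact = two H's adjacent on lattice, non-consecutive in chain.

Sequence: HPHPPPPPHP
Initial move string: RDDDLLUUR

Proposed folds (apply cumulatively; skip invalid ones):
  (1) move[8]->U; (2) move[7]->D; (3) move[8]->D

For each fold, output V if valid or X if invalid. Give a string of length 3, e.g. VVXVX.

Initial: RDDDLLUUR -> [(0, 0), (1, 0), (1, -1), (1, -2), (1, -3), (0, -3), (-1, -3), (-1, -2), (-1, -1), (0, -1)]
Fold 1: move[8]->U => RDDDLLUUU VALID
Fold 2: move[7]->D => RDDDLLUDU INVALID (collision), skipped
Fold 3: move[8]->D => RDDDLLUUD INVALID (collision), skipped

Answer: VXX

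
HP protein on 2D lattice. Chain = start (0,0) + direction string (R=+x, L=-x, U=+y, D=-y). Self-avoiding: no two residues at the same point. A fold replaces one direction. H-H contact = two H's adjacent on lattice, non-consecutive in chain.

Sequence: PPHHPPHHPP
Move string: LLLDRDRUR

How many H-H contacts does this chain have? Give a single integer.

Positions: [(0, 0), (-1, 0), (-2, 0), (-3, 0), (-3, -1), (-2, -1), (-2, -2), (-1, -2), (-1, -1), (0, -1)]
No H-H contacts found.

Answer: 0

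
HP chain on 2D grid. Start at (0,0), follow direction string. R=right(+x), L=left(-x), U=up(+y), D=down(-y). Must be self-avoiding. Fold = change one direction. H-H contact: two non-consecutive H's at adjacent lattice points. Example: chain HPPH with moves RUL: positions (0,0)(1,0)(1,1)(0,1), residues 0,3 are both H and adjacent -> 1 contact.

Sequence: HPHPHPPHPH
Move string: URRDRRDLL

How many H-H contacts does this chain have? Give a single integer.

Answer: 1

Derivation:
Positions: [(0, 0), (0, 1), (1, 1), (2, 1), (2, 0), (3, 0), (4, 0), (4, -1), (3, -1), (2, -1)]
H-H contact: residue 4 @(2,0) - residue 9 @(2, -1)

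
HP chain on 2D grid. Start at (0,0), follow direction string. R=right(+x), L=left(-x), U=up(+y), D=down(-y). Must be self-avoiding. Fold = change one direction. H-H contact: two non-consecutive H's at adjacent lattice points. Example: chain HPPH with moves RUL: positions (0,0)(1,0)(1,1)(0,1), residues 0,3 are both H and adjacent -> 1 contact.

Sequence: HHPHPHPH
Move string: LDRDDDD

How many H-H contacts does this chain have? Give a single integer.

Answer: 1

Derivation:
Positions: [(0, 0), (-1, 0), (-1, -1), (0, -1), (0, -2), (0, -3), (0, -4), (0, -5)]
H-H contact: residue 0 @(0,0) - residue 3 @(0, -1)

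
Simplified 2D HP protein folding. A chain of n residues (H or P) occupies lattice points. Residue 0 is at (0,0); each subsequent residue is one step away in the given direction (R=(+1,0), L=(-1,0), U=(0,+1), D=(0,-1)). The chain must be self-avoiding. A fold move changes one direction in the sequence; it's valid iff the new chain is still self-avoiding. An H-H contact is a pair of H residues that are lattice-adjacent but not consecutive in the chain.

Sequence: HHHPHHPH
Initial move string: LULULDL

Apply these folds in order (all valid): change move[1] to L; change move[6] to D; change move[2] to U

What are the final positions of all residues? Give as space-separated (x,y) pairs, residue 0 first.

Initial moves: LULULDL
Fold: move[1]->L => LLLULDL (positions: [(0, 0), (-1, 0), (-2, 0), (-3, 0), (-3, 1), (-4, 1), (-4, 0), (-5, 0)])
Fold: move[6]->D => LLLULDD (positions: [(0, 0), (-1, 0), (-2, 0), (-3, 0), (-3, 1), (-4, 1), (-4, 0), (-4, -1)])
Fold: move[2]->U => LLUULDD (positions: [(0, 0), (-1, 0), (-2, 0), (-2, 1), (-2, 2), (-3, 2), (-3, 1), (-3, 0)])

Answer: (0,0) (-1,0) (-2,0) (-2,1) (-2,2) (-3,2) (-3,1) (-3,0)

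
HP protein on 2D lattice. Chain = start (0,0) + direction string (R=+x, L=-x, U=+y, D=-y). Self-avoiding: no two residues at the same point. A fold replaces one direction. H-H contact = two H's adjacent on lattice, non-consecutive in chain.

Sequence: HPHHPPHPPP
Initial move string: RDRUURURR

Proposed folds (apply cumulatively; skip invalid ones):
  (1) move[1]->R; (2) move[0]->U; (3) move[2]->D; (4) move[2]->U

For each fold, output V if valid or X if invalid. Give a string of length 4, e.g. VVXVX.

Answer: VVXV

Derivation:
Initial: RDRUURURR -> [(0, 0), (1, 0), (1, -1), (2, -1), (2, 0), (2, 1), (3, 1), (3, 2), (4, 2), (5, 2)]
Fold 1: move[1]->R => RRRUURURR VALID
Fold 2: move[0]->U => URRUURURR VALID
Fold 3: move[2]->D => URDUURURR INVALID (collision), skipped
Fold 4: move[2]->U => URUUURURR VALID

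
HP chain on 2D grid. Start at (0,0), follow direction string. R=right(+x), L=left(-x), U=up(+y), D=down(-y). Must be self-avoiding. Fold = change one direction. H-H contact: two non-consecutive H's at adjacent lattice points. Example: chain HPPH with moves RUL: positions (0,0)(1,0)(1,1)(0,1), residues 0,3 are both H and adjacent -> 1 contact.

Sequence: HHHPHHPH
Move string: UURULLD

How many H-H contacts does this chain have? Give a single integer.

Positions: [(0, 0), (0, 1), (0, 2), (1, 2), (1, 3), (0, 3), (-1, 3), (-1, 2)]
H-H contact: residue 2 @(0,2) - residue 7 @(-1, 2)
H-H contact: residue 2 @(0,2) - residue 5 @(0, 3)

Answer: 2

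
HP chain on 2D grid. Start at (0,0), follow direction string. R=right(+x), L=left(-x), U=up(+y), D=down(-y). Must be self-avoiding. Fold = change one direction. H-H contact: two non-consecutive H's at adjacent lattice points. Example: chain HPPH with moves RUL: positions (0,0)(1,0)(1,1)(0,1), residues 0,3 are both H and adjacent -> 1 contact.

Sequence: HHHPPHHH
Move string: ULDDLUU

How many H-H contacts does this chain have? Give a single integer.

Answer: 1

Derivation:
Positions: [(0, 0), (0, 1), (-1, 1), (-1, 0), (-1, -1), (-2, -1), (-2, 0), (-2, 1)]
H-H contact: residue 2 @(-1,1) - residue 7 @(-2, 1)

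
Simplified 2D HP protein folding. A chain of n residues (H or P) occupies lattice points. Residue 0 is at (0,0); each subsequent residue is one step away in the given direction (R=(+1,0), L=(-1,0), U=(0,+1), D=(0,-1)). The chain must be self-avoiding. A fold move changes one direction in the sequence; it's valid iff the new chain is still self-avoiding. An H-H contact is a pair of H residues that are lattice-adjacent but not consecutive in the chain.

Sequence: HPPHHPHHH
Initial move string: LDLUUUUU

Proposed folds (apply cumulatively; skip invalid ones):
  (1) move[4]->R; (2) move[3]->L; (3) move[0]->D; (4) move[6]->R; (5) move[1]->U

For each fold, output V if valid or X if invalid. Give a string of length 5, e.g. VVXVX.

Initial: LDLUUUUU -> [(0, 0), (-1, 0), (-1, -1), (-2, -1), (-2, 0), (-2, 1), (-2, 2), (-2, 3), (-2, 4)]
Fold 1: move[4]->R => LDLURUUU INVALID (collision), skipped
Fold 2: move[3]->L => LDLLUUUU VALID
Fold 3: move[0]->D => DDLLUUUU VALID
Fold 4: move[6]->R => DDLLUURU VALID
Fold 5: move[1]->U => DULLUURU INVALID (collision), skipped

Answer: XVVVX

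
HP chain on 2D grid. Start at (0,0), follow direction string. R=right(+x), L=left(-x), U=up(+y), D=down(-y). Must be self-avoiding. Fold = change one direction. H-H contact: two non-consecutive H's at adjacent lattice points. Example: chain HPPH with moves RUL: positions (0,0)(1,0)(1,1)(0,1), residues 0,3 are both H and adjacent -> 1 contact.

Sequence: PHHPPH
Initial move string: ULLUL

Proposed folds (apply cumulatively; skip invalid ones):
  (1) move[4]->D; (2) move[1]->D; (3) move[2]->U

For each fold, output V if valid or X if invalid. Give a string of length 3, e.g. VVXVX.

Initial: ULLUL -> [(0, 0), (0, 1), (-1, 1), (-2, 1), (-2, 2), (-3, 2)]
Fold 1: move[4]->D => ULLUD INVALID (collision), skipped
Fold 2: move[1]->D => UDLUL INVALID (collision), skipped
Fold 3: move[2]->U => ULUUL VALID

Answer: XXV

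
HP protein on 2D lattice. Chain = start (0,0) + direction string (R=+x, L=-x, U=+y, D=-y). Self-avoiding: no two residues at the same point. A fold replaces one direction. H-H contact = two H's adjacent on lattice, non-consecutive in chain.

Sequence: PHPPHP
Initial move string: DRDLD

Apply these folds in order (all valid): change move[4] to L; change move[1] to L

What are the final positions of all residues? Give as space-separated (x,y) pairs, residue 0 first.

Answer: (0,0) (0,-1) (-1,-1) (-1,-2) (-2,-2) (-3,-2)

Derivation:
Initial moves: DRDLD
Fold: move[4]->L => DRDLL (positions: [(0, 0), (0, -1), (1, -1), (1, -2), (0, -2), (-1, -2)])
Fold: move[1]->L => DLDLL (positions: [(0, 0), (0, -1), (-1, -1), (-1, -2), (-2, -2), (-3, -2)])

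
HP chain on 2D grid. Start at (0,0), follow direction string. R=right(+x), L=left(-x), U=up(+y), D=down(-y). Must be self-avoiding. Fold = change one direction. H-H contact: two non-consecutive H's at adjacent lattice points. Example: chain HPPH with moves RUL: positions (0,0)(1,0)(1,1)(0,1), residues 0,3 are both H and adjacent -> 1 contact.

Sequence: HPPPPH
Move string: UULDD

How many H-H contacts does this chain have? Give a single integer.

Positions: [(0, 0), (0, 1), (0, 2), (-1, 2), (-1, 1), (-1, 0)]
H-H contact: residue 0 @(0,0) - residue 5 @(-1, 0)

Answer: 1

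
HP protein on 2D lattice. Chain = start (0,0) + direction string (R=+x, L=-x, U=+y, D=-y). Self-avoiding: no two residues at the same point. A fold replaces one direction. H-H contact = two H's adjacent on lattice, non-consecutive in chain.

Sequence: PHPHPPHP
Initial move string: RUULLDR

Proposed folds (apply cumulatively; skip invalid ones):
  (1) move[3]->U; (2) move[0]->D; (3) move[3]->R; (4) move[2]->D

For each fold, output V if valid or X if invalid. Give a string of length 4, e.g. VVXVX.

Initial: RUULLDR -> [(0, 0), (1, 0), (1, 1), (1, 2), (0, 2), (-1, 2), (-1, 1), (0, 1)]
Fold 1: move[3]->U => RUUULDR INVALID (collision), skipped
Fold 2: move[0]->D => DUULLDR INVALID (collision), skipped
Fold 3: move[3]->R => RUURLDR INVALID (collision), skipped
Fold 4: move[2]->D => RUDLLDR INVALID (collision), skipped

Answer: XXXX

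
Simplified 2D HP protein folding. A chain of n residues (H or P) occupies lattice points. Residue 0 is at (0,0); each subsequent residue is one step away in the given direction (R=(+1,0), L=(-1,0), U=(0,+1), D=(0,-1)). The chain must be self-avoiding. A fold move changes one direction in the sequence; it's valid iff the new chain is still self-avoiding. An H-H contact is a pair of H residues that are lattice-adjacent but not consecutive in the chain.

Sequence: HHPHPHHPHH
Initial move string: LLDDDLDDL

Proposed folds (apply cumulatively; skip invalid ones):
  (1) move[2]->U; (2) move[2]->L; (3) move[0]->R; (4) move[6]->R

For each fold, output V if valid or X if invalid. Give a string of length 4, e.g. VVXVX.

Answer: XVXX

Derivation:
Initial: LLDDDLDDL -> [(0, 0), (-1, 0), (-2, 0), (-2, -1), (-2, -2), (-2, -3), (-3, -3), (-3, -4), (-3, -5), (-4, -5)]
Fold 1: move[2]->U => LLUDDLDDL INVALID (collision), skipped
Fold 2: move[2]->L => LLLDDLDDL VALID
Fold 3: move[0]->R => RLLDDLDDL INVALID (collision), skipped
Fold 4: move[6]->R => LLLDDLRDL INVALID (collision), skipped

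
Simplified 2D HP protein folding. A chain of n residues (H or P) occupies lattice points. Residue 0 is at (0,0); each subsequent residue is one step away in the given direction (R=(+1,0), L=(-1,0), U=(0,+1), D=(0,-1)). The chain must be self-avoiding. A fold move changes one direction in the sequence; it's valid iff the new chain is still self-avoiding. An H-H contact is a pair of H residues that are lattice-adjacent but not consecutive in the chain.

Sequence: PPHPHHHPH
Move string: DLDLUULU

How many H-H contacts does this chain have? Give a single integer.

Answer: 1

Derivation:
Positions: [(0, 0), (0, -1), (-1, -1), (-1, -2), (-2, -2), (-2, -1), (-2, 0), (-3, 0), (-3, 1)]
H-H contact: residue 2 @(-1,-1) - residue 5 @(-2, -1)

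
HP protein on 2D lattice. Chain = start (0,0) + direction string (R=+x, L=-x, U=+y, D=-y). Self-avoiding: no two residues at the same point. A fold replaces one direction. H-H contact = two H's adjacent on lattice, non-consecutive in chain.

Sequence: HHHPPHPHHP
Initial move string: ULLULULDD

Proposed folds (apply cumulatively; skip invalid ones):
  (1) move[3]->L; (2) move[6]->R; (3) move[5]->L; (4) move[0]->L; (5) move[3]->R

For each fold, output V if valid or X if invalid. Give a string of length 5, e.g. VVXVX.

Answer: VXVVX

Derivation:
Initial: ULLULULDD -> [(0, 0), (0, 1), (-1, 1), (-2, 1), (-2, 2), (-3, 2), (-3, 3), (-4, 3), (-4, 2), (-4, 1)]
Fold 1: move[3]->L => ULLLLULDD VALID
Fold 2: move[6]->R => ULLLLURDD INVALID (collision), skipped
Fold 3: move[5]->L => ULLLLLLDD VALID
Fold 4: move[0]->L => LLLLLLLDD VALID
Fold 5: move[3]->R => LLLRLLLDD INVALID (collision), skipped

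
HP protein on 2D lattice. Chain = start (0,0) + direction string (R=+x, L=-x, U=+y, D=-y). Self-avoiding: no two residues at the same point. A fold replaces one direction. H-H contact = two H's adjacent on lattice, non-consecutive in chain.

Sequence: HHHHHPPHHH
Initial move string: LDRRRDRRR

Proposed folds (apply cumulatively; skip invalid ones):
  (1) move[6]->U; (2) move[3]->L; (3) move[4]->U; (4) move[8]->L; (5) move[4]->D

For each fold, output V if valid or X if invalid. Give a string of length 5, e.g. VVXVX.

Initial: LDRRRDRRR -> [(0, 0), (-1, 0), (-1, -1), (0, -1), (1, -1), (2, -1), (2, -2), (3, -2), (4, -2), (5, -2)]
Fold 1: move[6]->U => LDRRRDURR INVALID (collision), skipped
Fold 2: move[3]->L => LDRLRDRRR INVALID (collision), skipped
Fold 3: move[4]->U => LDRRUDRRR INVALID (collision), skipped
Fold 4: move[8]->L => LDRRRDRRL INVALID (collision), skipped
Fold 5: move[4]->D => LDRRDDRRR VALID

Answer: XXXXV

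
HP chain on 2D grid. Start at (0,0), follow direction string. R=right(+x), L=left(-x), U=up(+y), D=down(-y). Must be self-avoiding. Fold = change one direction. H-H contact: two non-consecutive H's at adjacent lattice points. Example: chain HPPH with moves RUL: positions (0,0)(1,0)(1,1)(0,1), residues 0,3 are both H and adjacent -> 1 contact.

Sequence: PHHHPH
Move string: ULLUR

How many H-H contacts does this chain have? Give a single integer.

Positions: [(0, 0), (0, 1), (-1, 1), (-2, 1), (-2, 2), (-1, 2)]
H-H contact: residue 2 @(-1,1) - residue 5 @(-1, 2)

Answer: 1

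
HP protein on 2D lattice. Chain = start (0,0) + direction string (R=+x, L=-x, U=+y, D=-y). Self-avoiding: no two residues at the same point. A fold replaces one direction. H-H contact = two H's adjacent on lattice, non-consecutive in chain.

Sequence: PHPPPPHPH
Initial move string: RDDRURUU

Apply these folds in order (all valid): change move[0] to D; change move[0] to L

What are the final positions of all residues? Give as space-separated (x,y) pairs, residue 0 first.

Initial moves: RDDRURUU
Fold: move[0]->D => DDDRURUU (positions: [(0, 0), (0, -1), (0, -2), (0, -3), (1, -3), (1, -2), (2, -2), (2, -1), (2, 0)])
Fold: move[0]->L => LDDRURUU (positions: [(0, 0), (-1, 0), (-1, -1), (-1, -2), (0, -2), (0, -1), (1, -1), (1, 0), (1, 1)])

Answer: (0,0) (-1,0) (-1,-1) (-1,-2) (0,-2) (0,-1) (1,-1) (1,0) (1,1)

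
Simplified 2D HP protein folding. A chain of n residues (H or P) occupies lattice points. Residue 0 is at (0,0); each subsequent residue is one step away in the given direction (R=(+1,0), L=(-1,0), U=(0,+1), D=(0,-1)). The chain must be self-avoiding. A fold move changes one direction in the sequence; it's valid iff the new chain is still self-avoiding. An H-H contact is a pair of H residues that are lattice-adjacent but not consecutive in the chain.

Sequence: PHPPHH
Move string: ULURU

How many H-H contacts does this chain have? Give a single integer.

Positions: [(0, 0), (0, 1), (-1, 1), (-1, 2), (0, 2), (0, 3)]
H-H contact: residue 1 @(0,1) - residue 4 @(0, 2)

Answer: 1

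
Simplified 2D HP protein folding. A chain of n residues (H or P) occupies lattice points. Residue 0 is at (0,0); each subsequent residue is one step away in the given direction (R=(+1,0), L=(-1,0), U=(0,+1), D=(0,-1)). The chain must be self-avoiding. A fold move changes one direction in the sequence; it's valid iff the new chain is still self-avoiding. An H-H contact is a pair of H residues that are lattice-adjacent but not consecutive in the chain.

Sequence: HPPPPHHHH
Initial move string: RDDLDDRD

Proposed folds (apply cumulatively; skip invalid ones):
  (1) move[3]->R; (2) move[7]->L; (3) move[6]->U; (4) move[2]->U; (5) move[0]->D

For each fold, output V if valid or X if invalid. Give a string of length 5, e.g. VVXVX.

Initial: RDDLDDRD -> [(0, 0), (1, 0), (1, -1), (1, -2), (0, -2), (0, -3), (0, -4), (1, -4), (1, -5)]
Fold 1: move[3]->R => RDDRDDRD VALID
Fold 2: move[7]->L => RDDRDDRL INVALID (collision), skipped
Fold 3: move[6]->U => RDDRDDUD INVALID (collision), skipped
Fold 4: move[2]->U => RDURDDRD INVALID (collision), skipped
Fold 5: move[0]->D => DDDRDDRD VALID

Answer: VXXXV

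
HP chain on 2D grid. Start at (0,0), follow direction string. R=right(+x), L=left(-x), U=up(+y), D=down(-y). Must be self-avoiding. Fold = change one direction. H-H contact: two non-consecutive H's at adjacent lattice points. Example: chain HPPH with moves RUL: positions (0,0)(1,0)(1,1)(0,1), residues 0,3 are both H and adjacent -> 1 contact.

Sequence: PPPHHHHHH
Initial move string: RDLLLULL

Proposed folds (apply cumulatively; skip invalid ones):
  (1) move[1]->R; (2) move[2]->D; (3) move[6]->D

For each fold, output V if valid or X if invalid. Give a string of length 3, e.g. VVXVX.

Answer: XVX

Derivation:
Initial: RDLLLULL -> [(0, 0), (1, 0), (1, -1), (0, -1), (-1, -1), (-2, -1), (-2, 0), (-3, 0), (-4, 0)]
Fold 1: move[1]->R => RRLLLULL INVALID (collision), skipped
Fold 2: move[2]->D => RDDLLULL VALID
Fold 3: move[6]->D => RDDLLUDL INVALID (collision), skipped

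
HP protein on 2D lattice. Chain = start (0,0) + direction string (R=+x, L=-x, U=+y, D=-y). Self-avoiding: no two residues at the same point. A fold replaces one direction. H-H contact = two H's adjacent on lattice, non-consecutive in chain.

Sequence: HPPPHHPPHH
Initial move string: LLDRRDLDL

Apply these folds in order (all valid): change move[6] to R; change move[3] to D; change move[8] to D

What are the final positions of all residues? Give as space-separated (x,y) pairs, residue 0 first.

Initial moves: LLDRRDLDL
Fold: move[6]->R => LLDRRDRDL (positions: [(0, 0), (-1, 0), (-2, 0), (-2, -1), (-1, -1), (0, -1), (0, -2), (1, -2), (1, -3), (0, -3)])
Fold: move[3]->D => LLDDRDRDL (positions: [(0, 0), (-1, 0), (-2, 0), (-2, -1), (-2, -2), (-1, -2), (-1, -3), (0, -3), (0, -4), (-1, -4)])
Fold: move[8]->D => LLDDRDRDD (positions: [(0, 0), (-1, 0), (-2, 0), (-2, -1), (-2, -2), (-1, -2), (-1, -3), (0, -3), (0, -4), (0, -5)])

Answer: (0,0) (-1,0) (-2,0) (-2,-1) (-2,-2) (-1,-2) (-1,-3) (0,-3) (0,-4) (0,-5)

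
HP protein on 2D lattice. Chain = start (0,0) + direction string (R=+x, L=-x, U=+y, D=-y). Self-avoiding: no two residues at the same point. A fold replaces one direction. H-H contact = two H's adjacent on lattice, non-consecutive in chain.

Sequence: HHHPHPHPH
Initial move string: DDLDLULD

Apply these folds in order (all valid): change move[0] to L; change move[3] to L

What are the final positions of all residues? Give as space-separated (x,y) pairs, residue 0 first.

Answer: (0,0) (-1,0) (-1,-1) (-2,-1) (-3,-1) (-4,-1) (-4,0) (-5,0) (-5,-1)

Derivation:
Initial moves: DDLDLULD
Fold: move[0]->L => LDLDLULD (positions: [(0, 0), (-1, 0), (-1, -1), (-2, -1), (-2, -2), (-3, -2), (-3, -1), (-4, -1), (-4, -2)])
Fold: move[3]->L => LDLLLULD (positions: [(0, 0), (-1, 0), (-1, -1), (-2, -1), (-3, -1), (-4, -1), (-4, 0), (-5, 0), (-5, -1)])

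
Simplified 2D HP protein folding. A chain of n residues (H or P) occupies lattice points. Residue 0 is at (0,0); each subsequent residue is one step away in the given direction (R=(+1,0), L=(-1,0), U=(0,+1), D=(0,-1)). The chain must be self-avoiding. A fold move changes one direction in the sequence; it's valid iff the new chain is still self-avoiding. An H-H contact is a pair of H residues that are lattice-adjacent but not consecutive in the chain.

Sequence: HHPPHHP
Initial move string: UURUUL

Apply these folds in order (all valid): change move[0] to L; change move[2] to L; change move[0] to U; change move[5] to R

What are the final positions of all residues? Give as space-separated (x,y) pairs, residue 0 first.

Answer: (0,0) (0,1) (0,2) (-1,2) (-1,3) (-1,4) (0,4)

Derivation:
Initial moves: UURUUL
Fold: move[0]->L => LURUUL (positions: [(0, 0), (-1, 0), (-1, 1), (0, 1), (0, 2), (0, 3), (-1, 3)])
Fold: move[2]->L => LULUUL (positions: [(0, 0), (-1, 0), (-1, 1), (-2, 1), (-2, 2), (-2, 3), (-3, 3)])
Fold: move[0]->U => UULUUL (positions: [(0, 0), (0, 1), (0, 2), (-1, 2), (-1, 3), (-1, 4), (-2, 4)])
Fold: move[5]->R => UULUUR (positions: [(0, 0), (0, 1), (0, 2), (-1, 2), (-1, 3), (-1, 4), (0, 4)])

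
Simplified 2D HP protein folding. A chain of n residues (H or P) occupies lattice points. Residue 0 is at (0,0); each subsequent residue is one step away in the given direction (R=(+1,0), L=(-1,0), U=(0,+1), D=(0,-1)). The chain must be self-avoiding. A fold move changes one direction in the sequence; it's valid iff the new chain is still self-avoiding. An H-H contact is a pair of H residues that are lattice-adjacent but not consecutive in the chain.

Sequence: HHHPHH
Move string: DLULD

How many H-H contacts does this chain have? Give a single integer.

Positions: [(0, 0), (0, -1), (-1, -1), (-1, 0), (-2, 0), (-2, -1)]
H-H contact: residue 2 @(-1,-1) - residue 5 @(-2, -1)

Answer: 1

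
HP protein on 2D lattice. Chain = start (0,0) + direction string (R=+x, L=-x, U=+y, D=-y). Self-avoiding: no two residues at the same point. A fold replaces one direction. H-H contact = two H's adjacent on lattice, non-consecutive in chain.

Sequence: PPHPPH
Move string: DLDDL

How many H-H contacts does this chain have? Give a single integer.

Positions: [(0, 0), (0, -1), (-1, -1), (-1, -2), (-1, -3), (-2, -3)]
No H-H contacts found.

Answer: 0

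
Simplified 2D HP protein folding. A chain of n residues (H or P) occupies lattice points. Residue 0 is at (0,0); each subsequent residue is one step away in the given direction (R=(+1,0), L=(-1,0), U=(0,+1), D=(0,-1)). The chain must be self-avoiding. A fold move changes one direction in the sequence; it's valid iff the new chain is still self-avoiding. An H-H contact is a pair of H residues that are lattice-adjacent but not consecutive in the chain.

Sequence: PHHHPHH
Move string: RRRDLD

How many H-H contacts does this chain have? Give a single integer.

Positions: [(0, 0), (1, 0), (2, 0), (3, 0), (3, -1), (2, -1), (2, -2)]
H-H contact: residue 2 @(2,0) - residue 5 @(2, -1)

Answer: 1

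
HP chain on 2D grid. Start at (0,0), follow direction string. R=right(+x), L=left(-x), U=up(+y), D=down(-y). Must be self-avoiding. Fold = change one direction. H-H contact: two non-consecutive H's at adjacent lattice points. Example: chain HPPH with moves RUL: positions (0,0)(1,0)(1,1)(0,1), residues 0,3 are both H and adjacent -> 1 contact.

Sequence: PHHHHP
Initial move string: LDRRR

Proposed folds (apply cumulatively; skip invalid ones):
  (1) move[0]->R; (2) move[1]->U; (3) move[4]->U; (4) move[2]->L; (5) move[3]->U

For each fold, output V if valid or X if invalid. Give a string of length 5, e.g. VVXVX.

Answer: VVVXV

Derivation:
Initial: LDRRR -> [(0, 0), (-1, 0), (-1, -1), (0, -1), (1, -1), (2, -1)]
Fold 1: move[0]->R => RDRRR VALID
Fold 2: move[1]->U => RURRR VALID
Fold 3: move[4]->U => RURRU VALID
Fold 4: move[2]->L => RULRU INVALID (collision), skipped
Fold 5: move[3]->U => RURUU VALID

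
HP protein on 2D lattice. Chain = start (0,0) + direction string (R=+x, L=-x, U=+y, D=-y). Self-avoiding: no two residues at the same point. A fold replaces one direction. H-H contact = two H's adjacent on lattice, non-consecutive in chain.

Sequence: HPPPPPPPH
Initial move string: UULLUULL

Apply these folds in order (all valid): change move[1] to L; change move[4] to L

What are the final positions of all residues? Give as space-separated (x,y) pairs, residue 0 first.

Initial moves: UULLUULL
Fold: move[1]->L => ULLLUULL (positions: [(0, 0), (0, 1), (-1, 1), (-2, 1), (-3, 1), (-3, 2), (-3, 3), (-4, 3), (-5, 3)])
Fold: move[4]->L => ULLLLULL (positions: [(0, 0), (0, 1), (-1, 1), (-2, 1), (-3, 1), (-4, 1), (-4, 2), (-5, 2), (-6, 2)])

Answer: (0,0) (0,1) (-1,1) (-2,1) (-3,1) (-4,1) (-4,2) (-5,2) (-6,2)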